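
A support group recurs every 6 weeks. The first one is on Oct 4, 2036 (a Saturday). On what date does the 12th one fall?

Jan 9, 2038

The 12th occurrence is 11 intervals after the first: 11 × 42 = 462 days after Oct 4, 2036.
Oct has 31 days — 27 days to the end of Oct leaves 435.
From end of Oct to end of 2036 is 61 days (374 left).
2037 has 365 days (9 left).
9 days into Jan → Jan 9, 2038.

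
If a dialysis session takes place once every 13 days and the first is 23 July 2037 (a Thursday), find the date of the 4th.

The 4th occurrence is 3 intervals after the first: 3 × 13 = 39 days after 23 July 2037.
July has 31 days — 8 days to the end of July leaves 31.
31 days into August → 31 August 2037.

31 August 2037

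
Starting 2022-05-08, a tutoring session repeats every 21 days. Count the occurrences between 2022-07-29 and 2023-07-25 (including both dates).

Occurrences land 21·i days after 2022-05-08 for i = 0, 1, 2, …
2022-07-29 is 82 days after the start; 82 ÷ 21 = 3 remainder 19; since the remainder is 19, round up to i = 4. First occurrence in the window: #5 on 2022-07-31 (4×21 = 84 days in).
2023-07-25 is 443 days after the start; 443 ÷ 21 = 21 remainder 2. Last occurrence in the window: #22 on 2023-07-23.
Occurrences #5 through #22: 18 in total.

18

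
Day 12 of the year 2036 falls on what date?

12 into Jan → Jan 12.

Jan 12, 2036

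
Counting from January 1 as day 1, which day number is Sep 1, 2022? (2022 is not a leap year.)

Days in months before Sep: 31 + 28 + 31 + 30 + 31 + 30 + 31 + 31 = 243.
Plus 1 day into Sep → day 244.

244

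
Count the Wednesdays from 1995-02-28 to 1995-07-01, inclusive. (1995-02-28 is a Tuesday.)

1995-02-28 is a Tuesday; the first Wednesday on or after it is 1995-03-01 (1 day later).
From 1995-03-01 to 1995-07-01: 30 + 30 + 31 + 30 + 1 = 122 days (rest of March, April, May, June, July).
122 ÷ 7 = 17 full weeks with remainder 3, so 17 more Wednesdays after the first → 18.

18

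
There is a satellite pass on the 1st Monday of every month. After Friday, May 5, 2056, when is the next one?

May 2056 starts on a Monday, so its 1st Monday is May 1, 2056.
That is not after May 5, 2056, so look at June 2056.
June 2056 starts on a Thursday, so its 1st Monday is June 5, 2056 (4 days in).

June 5, 2056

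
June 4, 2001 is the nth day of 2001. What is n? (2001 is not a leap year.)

Days in months before June: 31 + 28 + 31 + 30 + 31 = 151.
Plus 4 days into June → day 155.

155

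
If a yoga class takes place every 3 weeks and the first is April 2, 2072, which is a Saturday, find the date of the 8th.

August 27, 2072

The 8th occurrence is 7 intervals after the first: 7 × 21 = 147 days after April 2, 2072.
April has 30 days — 28 days to the end of April leaves 119.
May has 31 days (88 left).
June has 30 days (58 left).
July has 31 days (27 left).
27 days into August → August 27, 2072.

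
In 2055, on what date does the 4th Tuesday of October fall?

October 2055 begins on a Friday, so the first Tuesday is October 5 (4 days later).
The 4th Tuesday is 3 weeks later: 5 + 21 = 26.

2055-10-26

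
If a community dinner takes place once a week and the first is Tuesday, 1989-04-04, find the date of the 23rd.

1989-09-05

The 23rd occurrence is 22 intervals after the first: 22 × 7 = 154 days after 1989-04-04.
April has 30 days — 26 days to the end of April leaves 128.
May has 31 days (97 left).
June has 30 days (67 left).
July has 31 days (36 left).
August has 31 days (5 left).
5 days into September → 1989-09-05.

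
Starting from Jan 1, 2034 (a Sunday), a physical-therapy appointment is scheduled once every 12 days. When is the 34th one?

The 34th occurrence is 33 intervals after the first: 33 × 12 = 396 days after Jan 1, 2034.
Jan has 31 days — 30 days to the end of Jan leaves 366.
Feb has 28 days (338 left).
Mar has 31 days (307 left).
Apr has 30 days (277 left).
May has 31 days (246 left).
Jun has 30 days (216 left).
Jul has 31 days (185 left).
Aug has 31 days (154 left).
Sep has 30 days (124 left).
Oct has 31 days (93 left).
Nov has 30 days (63 left).
Dec has 31 days (32 left).
Jan has 31 days (1 left).
1 day into Feb → Feb 1, 2035.

Feb 1, 2035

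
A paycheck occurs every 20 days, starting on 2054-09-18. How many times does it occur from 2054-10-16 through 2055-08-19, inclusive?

15

Occurrences land 20·i days after 2054-09-18 for i = 0, 1, 2, …
2054-10-16 is 28 days after the start; 28 ÷ 20 = 1 remainder 8; since the remainder is 8, round up to i = 2. First occurrence in the window: #3 on 2054-10-28 (2×20 = 40 days in).
2055-08-19 is 335 days after the start; 335 ÷ 20 = 16 remainder 15. Last occurrence in the window: #17 on 2055-08-04.
Occurrences #3 through #17: 15 in total.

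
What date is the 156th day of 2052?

4 June 2052

January has 31 days (156 − 31 = 125 remain).
February has 29 days (125 − 29 = 96 remain).
March has 31 days (96 − 31 = 65 remain).
April has 30 days (65 − 30 = 35 remain).
May has 31 days (35 − 31 = 4 remain).
4 into June → June 4.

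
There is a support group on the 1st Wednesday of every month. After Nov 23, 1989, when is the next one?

Dec 6, 1989

Nov 1989 starts on a Wednesday, so its 1st Wednesday is Nov 1, 1989.
That is not after Nov 23, 1989, so look at Dec 1989.
Dec 1989 starts on a Friday, so its 1st Wednesday is Dec 6, 1989 (5 days in).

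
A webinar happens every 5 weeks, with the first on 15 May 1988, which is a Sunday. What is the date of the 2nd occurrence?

The 2nd occurrence is 1 interval after the first: 1 × 35 = 35 days after 15 May 1988.
May has 31 days — 16 days to the end of May leaves 19.
19 days into June → 19 June 1988.

19 June 1988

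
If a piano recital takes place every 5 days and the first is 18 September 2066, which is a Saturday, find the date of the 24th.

11 January 2067

The 24th occurrence is 23 intervals after the first: 23 × 5 = 115 days after 18 September 2066.
September has 30 days — 12 days to the end of September leaves 103.
October has 31 days (72 left).
November has 30 days (42 left).
December has 31 days (11 left).
11 days into January → 11 January 2067.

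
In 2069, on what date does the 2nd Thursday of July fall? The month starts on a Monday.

2069-07-11

July 2069 begins on a Monday, so the first Thursday is July 4 (3 days later).
The 2nd Thursday is 1 weeks later: 4 + 7 = 11.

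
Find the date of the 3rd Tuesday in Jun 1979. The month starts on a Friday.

Jun 1979 begins on a Friday, so the first Tuesday is Jun 5 (4 days later).
The 3rd Tuesday is 2 weeks later: 5 + 14 = 19.

Jun 19, 1979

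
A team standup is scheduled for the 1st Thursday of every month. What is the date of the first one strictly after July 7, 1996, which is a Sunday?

July 1996 starts on a Monday, so its 1st Thursday is July 4, 1996 (3 days in).
That is not after July 7, 1996, so look at August 1996.
August 1996 starts on a Thursday, so its 1st Thursday is August 1, 1996.

August 1, 1996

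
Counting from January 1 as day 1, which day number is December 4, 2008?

339

Days in months before December: 31 + 29 + 31 + 30 + 31 + 30 + 31 + 31 + 30 + 31 + 30 = 335.
Plus 4 days into December → day 339.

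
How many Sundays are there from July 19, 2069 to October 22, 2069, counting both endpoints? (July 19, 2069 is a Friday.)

14

July 19, 2069 is a Friday; the first Sunday on or after it is July 21, 2069 (2 days later).
From July 21, 2069 to October 22, 2069: 10 + 31 + 30 + 22 = 93 days (rest of July, August, September, October).
93 ÷ 7 = 13 full weeks with remainder 2, so 13 more Sundays after the first → 14.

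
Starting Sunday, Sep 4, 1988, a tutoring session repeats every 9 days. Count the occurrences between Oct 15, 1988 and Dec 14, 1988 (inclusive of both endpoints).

7

Occurrences land 9·i days after Sep 4, 1988 for i = 0, 1, 2, …
Oct 15, 1988 is 41 days after the start; 41 ÷ 9 = 4 remainder 5; since the remainder is 5, round up to i = 5. First occurrence in the window: #6 on Oct 19, 1988 (5×9 = 45 days in).
Dec 14, 1988 is 101 days after the start; 101 ÷ 9 = 11 remainder 2. Last occurrence in the window: #12 on Dec 12, 1988.
Occurrences #6 through #12: 7 in total.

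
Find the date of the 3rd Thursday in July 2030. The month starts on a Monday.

July 2030 begins on a Monday, so the first Thursday is July 4 (3 days later).
The 3rd Thursday is 2 weeks later: 4 + 14 = 18.

July 18, 2030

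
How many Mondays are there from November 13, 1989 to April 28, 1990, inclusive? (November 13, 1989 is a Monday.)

November 13, 1989 is a Monday; the first Monday on or after it is November 13, 1989.
From November 13, 1989 to April 28, 1990: 17 + 31 + 31 + 28 + 31 + 28 = 166 days (rest of November, December, January, February, March, April).
166 ÷ 7 = 23 full weeks with remainder 5, so 23 more Mondays after the first → 24.

24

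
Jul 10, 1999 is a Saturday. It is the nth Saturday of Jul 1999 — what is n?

Day 10 falls in week ⌈10/7⌉ of the month.
Days 1–7 hold the 1st Saturday, 8–14 the 2nd, 15–21 the 3rd, 22–28 the 4th, 29–31 the 5th.
10 is in the range for the 2nd.

2nd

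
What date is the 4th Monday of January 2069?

28 January 2069

The first Monday of January 2069 is January 7.
The 4th Monday is 3 weeks later: 7 + 21 = 28.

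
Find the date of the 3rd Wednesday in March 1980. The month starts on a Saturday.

March 19, 1980

March 1980 begins on a Saturday, so the first Wednesday is March 5 (4 days later).
The 3rd Wednesday is 2 weeks later: 5 + 14 = 19.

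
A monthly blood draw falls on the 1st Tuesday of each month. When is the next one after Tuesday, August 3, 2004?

August 2004 starts on a Sunday, so its 1st Tuesday is August 3, 2004 (2 days in).
That is not after August 3, 2004, so look at September 2004.
September 2004 starts on a Wednesday, so its 1st Tuesday is September 7, 2004 (6 days in).

September 7, 2004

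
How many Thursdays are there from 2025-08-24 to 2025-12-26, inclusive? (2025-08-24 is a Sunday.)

2025-08-24 is a Sunday; the first Thursday on or after it is 2025-08-28 (4 days later).
From 2025-08-28 to 2025-12-26: 3 + 30 + 31 + 30 + 26 = 120 days (rest of August, September, October, November, December).
120 ÷ 7 = 17 full weeks with remainder 1, so 17 more Thursdays after the first → 18.

18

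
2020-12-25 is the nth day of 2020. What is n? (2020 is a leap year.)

360

Days in months before December: 31 + 29 + 31 + 30 + 31 + 30 + 31 + 31 + 30 + 31 + 30 = 335.
Plus 25 days into December → day 360.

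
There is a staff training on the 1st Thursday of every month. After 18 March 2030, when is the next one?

4 April 2030

March 2030 starts on a Friday, so its 1st Thursday is 7 March 2030 (6 days in).
That is not after 18 March 2030, so look at April 2030.
April 2030 starts on a Monday, so its 1st Thursday is 4 April 2030 (3 days in).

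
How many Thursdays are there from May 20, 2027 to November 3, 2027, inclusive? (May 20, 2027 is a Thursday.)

May 20, 2027 is a Thursday; the first Thursday on or after it is May 20, 2027.
From May 20, 2027 to November 3, 2027: 11 + 30 + 31 + 31 + 30 + 31 + 3 = 167 days (rest of May, June, July, August, September, October, November).
167 ÷ 7 = 23 full weeks with remainder 6, so 23 more Thursdays after the first → 24.

24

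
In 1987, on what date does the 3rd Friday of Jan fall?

Jan 1987 begins on a Thursday, so the first Friday is Jan 2 (1 day later).
The 3rd Friday is 2 weeks later: 2 + 14 = 16.

Jan 16, 1987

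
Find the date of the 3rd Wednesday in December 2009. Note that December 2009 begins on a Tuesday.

December 2009 begins on a Tuesday, so the first Wednesday is December 2 (1 day later).
The 3rd Wednesday is 2 weeks later: 2 + 14 = 16.

2009-12-16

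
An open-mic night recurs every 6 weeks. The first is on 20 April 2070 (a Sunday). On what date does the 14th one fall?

18 October 2071

The 14th occurrence is 13 intervals after the first: 13 × 42 = 546 days after 20 April 2070.
April has 30 days — 10 days to the end of April leaves 536.
From end of April to end of 2070 is 245 days (291 left).
January has 31 days (260 left).
February has 28 days (232 left).
March has 31 days (201 left).
April has 30 days (171 left).
May has 31 days (140 left).
June has 30 days (110 left).
July has 31 days (79 left).
August has 31 days (48 left).
September has 30 days (18 left).
18 days into October → 18 October 2071.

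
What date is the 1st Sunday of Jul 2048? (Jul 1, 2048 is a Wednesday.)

Jul 2048 begins on a Wednesday, so the first Sunday is Jul 5 (4 days later).

Jul 5, 2048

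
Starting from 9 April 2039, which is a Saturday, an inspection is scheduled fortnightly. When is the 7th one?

2 July 2039

The 7th occurrence is 6 intervals after the first: 6 × 14 = 84 days after 9 April 2039.
April has 30 days — 21 days to the end of April leaves 63.
May has 31 days (32 left).
June has 30 days (2 left).
2 days into July → 2 July 2039.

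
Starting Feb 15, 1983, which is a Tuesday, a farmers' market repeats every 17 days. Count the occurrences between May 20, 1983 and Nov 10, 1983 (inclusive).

Occurrences land 17·i days after Feb 15, 1983 for i = 0, 1, 2, …
May 20, 1983 is 94 days after the start; 94 ÷ 17 = 5 remainder 9; since the remainder is 9, round up to i = 6. First occurrence in the window: #7 on May 28, 1983 (6×17 = 102 days in).
Nov 10, 1983 is 268 days after the start; 268 ÷ 17 = 15 remainder 13. Last occurrence in the window: #16 on Oct 28, 1983.
Occurrences #7 through #16: 10 in total.

10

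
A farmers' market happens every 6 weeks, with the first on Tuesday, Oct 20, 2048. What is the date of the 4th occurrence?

Feb 23, 2049

The 4th occurrence is 3 intervals after the first: 3 × 42 = 126 days after Oct 20, 2048.
Oct has 31 days — 11 days to the end of Oct leaves 115.
Nov has 30 days (85 left).
Dec has 31 days (54 left).
Jan has 31 days (23 left).
23 days into Feb → Feb 23, 2049.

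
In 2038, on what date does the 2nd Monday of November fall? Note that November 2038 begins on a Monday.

November 2038 begins on a Monday, so the first Monday is November 1.
The 2nd Monday is 1 weeks later: 1 + 7 = 8.

8 November 2038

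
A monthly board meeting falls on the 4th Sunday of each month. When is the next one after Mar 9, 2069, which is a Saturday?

Mar 24, 2069

Mar 2069 starts on a Friday; its first Sunday is the 3rd, so the 4th Sunday is the 24th — Mar 24, 2069.
Mar 24, 2069 is after Mar 9, 2069, so that is the next one.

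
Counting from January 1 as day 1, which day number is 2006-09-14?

Days in months before September: 31 + 28 + 31 + 30 + 31 + 30 + 31 + 31 = 243.
Plus 14 days into September → day 257.

257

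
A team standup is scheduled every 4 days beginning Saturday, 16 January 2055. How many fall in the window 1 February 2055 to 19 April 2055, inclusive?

Occurrences land 4·i days after 16 January 2055 for i = 0, 1, 2, …
1 February 2055 is 16 days after the start; 16 ÷ 4 = 4 remainder 0. First occurrence in the window: #5 on 1 February 2055 (4×4 = 16 days in).
19 April 2055 is 93 days after the start; 93 ÷ 4 = 23 remainder 1. Last occurrence in the window: #24 on 18 April 2055.
Occurrences #5 through #24: 20 in total.

20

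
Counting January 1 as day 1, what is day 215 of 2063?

3 August 2063

January has 31 days (215 − 31 = 184 remain).
February has 28 days (184 − 28 = 156 remain).
March has 31 days (156 − 31 = 125 remain).
April has 30 days (125 − 30 = 95 remain).
May has 31 days (95 − 31 = 64 remain).
June has 30 days (64 − 30 = 34 remain).
July has 31 days (34 − 31 = 3 remain).
3 into August → August 3.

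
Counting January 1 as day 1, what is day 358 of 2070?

Jan has 31 days (358 − 31 = 327 remain).
Feb has 28 days (327 − 28 = 299 remain).
Mar has 31 days (299 − 31 = 268 remain).
Apr has 30 days (268 − 30 = 238 remain).
May has 31 days (238 − 31 = 207 remain).
Jun has 30 days (207 − 30 = 177 remain).
Jul has 31 days (177 − 31 = 146 remain).
Aug has 31 days (146 − 31 = 115 remain).
Sep has 30 days (115 − 30 = 85 remain).
Oct has 31 days (85 − 31 = 54 remain).
Nov has 30 days (54 − 30 = 24 remain).
24 into Dec → Dec 24.

Dec 24, 2070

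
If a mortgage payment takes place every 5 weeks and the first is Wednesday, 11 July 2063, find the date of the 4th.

The 4th occurrence is 3 intervals after the first: 3 × 35 = 105 days after 11 July 2063.
July has 31 days — 20 days to the end of July leaves 85.
August has 31 days (54 left).
September has 30 days (24 left).
24 days into October → 24 October 2063.

24 October 2063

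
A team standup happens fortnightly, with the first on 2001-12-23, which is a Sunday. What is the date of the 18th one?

The 18th occurrence is 17 intervals after the first: 17 × 14 = 238 days after 2001-12-23.
December has 31 days — 8 days to the end of December leaves 230.
January has 31 days (199 left).
February has 28 days (171 left).
March has 31 days (140 left).
April has 30 days (110 left).
May has 31 days (79 left).
June has 30 days (49 left).
July has 31 days (18 left).
18 days into August → 2002-08-18.

2002-08-18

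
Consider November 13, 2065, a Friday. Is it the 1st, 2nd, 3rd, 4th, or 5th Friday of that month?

2nd

Day 13 falls in week ⌈13/7⌉ of the month.
Days 1–7 hold the 1st Friday, 8–14 the 2nd, 15–21 the 3rd, 22–28 the 4th, 29–31 the 5th.
13 is in the range for the 2nd.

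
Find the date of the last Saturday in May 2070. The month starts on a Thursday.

May 31, 2070

May 2070 begins on a Thursday, so the first Saturday is May 3 (2 days later).
May 2070 has 31 days. Adding weeks: 3, 10, 17, 24, 31 — the last one ≤ 31 is the 31st.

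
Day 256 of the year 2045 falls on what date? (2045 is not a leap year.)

2045-09-13

January has 31 days (256 − 31 = 225 remain).
February has 28 days (225 − 28 = 197 remain).
March has 31 days (197 − 31 = 166 remain).
April has 30 days (166 − 30 = 136 remain).
May has 31 days (136 − 31 = 105 remain).
June has 30 days (105 − 30 = 75 remain).
July has 31 days (75 − 31 = 44 remain).
August has 31 days (44 − 31 = 13 remain).
13 into September → September 13.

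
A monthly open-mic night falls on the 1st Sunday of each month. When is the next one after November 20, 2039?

November 2039 starts on a Tuesday, so its 1st Sunday is November 6, 2039 (5 days in).
That is not after November 20, 2039, so look at December 2039.
December 2039 starts on a Thursday, so its 1st Sunday is December 4, 2039 (3 days in).

December 4, 2039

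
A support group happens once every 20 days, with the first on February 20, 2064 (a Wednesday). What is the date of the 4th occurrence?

April 20, 2064

The 4th occurrence is 3 intervals after the first: 3 × 20 = 60 days after February 20, 2064.
February has 29 days — 9 days to the end of February leaves 51.
March has 31 days (20 left).
20 days into April → April 20, 2064.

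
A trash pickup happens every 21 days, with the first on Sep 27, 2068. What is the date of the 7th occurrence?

Jan 31, 2069

The 7th occurrence is 6 intervals after the first: 6 × 21 = 126 days after Sep 27, 2068.
Sep has 30 days — 3 days to the end of Sep leaves 123.
Oct has 31 days (92 left).
Nov has 30 days (62 left).
Dec has 31 days (31 left).
31 days into Jan → Jan 31, 2069.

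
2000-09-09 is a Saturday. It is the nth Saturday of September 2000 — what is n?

2nd

Day 9 falls in week ⌈9/7⌉ of the month.
Days 1–7 hold the 1st Saturday, 8–14 the 2nd, 15–21 the 3rd, 22–28 the 4th, 29–31 the 5th.
9 is in the range for the 2nd.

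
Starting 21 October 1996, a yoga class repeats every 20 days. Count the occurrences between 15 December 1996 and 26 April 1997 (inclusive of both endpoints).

Occurrences land 20·i days after 21 October 1996 for i = 0, 1, 2, …
15 December 1996 is 55 days after the start; 55 ÷ 20 = 2 remainder 15; since the remainder is 15, round up to i = 3. First occurrence in the window: #4 on 20 December 1996 (3×20 = 60 days in).
26 April 1997 is 187 days after the start; 187 ÷ 20 = 9 remainder 7. Last occurrence in the window: #10 on 19 April 1997.
Occurrences #4 through #10: 7 in total.

7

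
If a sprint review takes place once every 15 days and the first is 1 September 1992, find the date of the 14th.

The 14th occurrence is 13 intervals after the first: 13 × 15 = 195 days after 1 September 1992.
September has 30 days — 29 days to the end of September leaves 166.
October has 31 days (135 left).
November has 30 days (105 left).
December has 31 days (74 left).
January has 31 days (43 left).
February has 28 days (15 left).
15 days into March → 15 March 1993.

15 March 1993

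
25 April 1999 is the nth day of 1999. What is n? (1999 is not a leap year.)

115

Days in months before April: 31 + 28 + 31 = 90.
Plus 25 days into April → day 115.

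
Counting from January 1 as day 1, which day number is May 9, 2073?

Days in months before May: 31 + 28 + 31 + 30 = 120.
Plus 9 days into May → day 129.

129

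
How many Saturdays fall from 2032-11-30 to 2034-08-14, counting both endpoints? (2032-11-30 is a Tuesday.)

2032-11-30 is a Tuesday; the first Saturday on or after it is 2032-12-04 (4 days later).
From 2032-12-04 to 2034-08-14: 27 + 365 + 226 = 618 days (rest of 2032, 2033, to 2034-08-14 in 2034).
618 ÷ 7 = 88 full weeks with remainder 2, so 88 more Saturdays after the first → 89.

89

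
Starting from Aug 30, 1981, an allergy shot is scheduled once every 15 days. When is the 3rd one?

The 3rd occurrence is 2 intervals after the first: 2 × 15 = 30 days after Aug 30, 1981.
Aug has 31 days — 1 day to the end of Aug leaves 29.
29 days into Sep → Sep 29, 1981.

Sep 29, 1981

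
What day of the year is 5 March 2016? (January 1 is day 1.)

Days in months before March: 31 + 29 = 60.
Plus 5 days into March → day 65.

65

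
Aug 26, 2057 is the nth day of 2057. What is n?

238

Days in months before Aug: 31 + 28 + 31 + 30 + 31 + 30 + 31 = 212.
Plus 26 days into Aug → day 238.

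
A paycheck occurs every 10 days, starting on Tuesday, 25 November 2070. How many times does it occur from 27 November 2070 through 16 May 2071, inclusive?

Occurrences land 10·i days after 25 November 2070 for i = 0, 1, 2, …
27 November 2070 is 2 days after the start; 2 ÷ 10 = 0 remainder 2; since the remainder is 2, round up to i = 1. First occurrence in the window: #2 on 5 December 2070 (1×10 = 10 days in).
16 May 2071 is 172 days after the start; 172 ÷ 10 = 17 remainder 2. Last occurrence in the window: #18 on 14 May 2071.
Occurrences #2 through #18: 17 in total.

17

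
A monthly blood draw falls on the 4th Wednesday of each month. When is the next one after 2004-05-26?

May 2004 starts on a Saturday; its first Wednesday is the 5th, so the 4th Wednesday is the 26th — 2004-05-26.
That is not after 2004-05-26, so look at June 2004.
June 2004 starts on a Tuesday; its first Wednesday is the 2nd, so the 4th Wednesday is the 23rd — 2004-06-23.

2004-06-23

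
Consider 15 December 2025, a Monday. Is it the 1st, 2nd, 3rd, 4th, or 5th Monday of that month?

3rd

Day 15 falls in week ⌈15/7⌉ of the month.
Days 1–7 hold the 1st Monday, 8–14 the 2nd, 15–21 the 3rd, 22–28 the 4th, 29–31 the 5th.
15 is in the range for the 3rd.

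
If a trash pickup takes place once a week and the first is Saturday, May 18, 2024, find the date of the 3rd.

The 3rd occurrence is 2 intervals after the first: 2 × 7 = 14 days after May 18, 2024.
May has 31 days — 13 days to the end of May leaves 1.
1 day into June → June 1, 2024.

June 1, 2024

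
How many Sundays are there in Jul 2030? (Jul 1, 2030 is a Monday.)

4

Jul 1, 2030 is a Monday; the first Sunday on or after it is Jul 7, 2030 (6 days later).
From Jul 7, 2030 to Jul 31, 2030 is 31 − 7 = 24 days.
24 ÷ 7 = 3 full weeks with remainder 3, so 3 more Sundays after the first → 4.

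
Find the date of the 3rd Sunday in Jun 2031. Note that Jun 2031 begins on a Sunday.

Jun 15, 2031

Jun 2031 begins on a Sunday, so the first Sunday is Jun 1.
The 3rd Sunday is 2 weeks later: 1 + 14 = 15.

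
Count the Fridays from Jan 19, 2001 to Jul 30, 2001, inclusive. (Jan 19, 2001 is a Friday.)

Jan 19, 2001 is a Friday; the first Friday on or after it is Jan 19, 2001.
From Jan 19, 2001 to Jul 30, 2001: 12 + 28 + 31 + 30 + 31 + 30 + 30 = 192 days (rest of Jan, Feb, Mar, Apr, May, Jun, Jul).
192 ÷ 7 = 27 full weeks with remainder 3, so 27 more Fridays after the first → 28.

28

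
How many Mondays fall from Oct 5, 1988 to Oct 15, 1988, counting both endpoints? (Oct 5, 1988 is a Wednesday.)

1

Oct 5, 1988 is a Wednesday; the first Monday on or after it is Oct 10, 1988 (5 days later).
From Oct 10, 1988 to Oct 15, 1988 is 15 − 10 = 5 days.
5 ÷ 7 = 0 full weeks with remainder 5, so 0 more Mondays after the first → 1.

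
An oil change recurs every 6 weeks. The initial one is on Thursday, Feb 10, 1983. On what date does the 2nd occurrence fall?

Mar 24, 1983

The 2nd occurrence is 1 interval after the first: 1 × 42 = 42 days after Feb 10, 1983.
Feb has 28 days — 18 days to the end of Feb leaves 24.
24 days into Mar → Mar 24, 1983.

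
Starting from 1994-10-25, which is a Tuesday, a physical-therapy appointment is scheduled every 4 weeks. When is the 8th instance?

The 8th occurrence is 7 intervals after the first: 7 × 28 = 196 days after 1994-10-25.
October has 31 days — 6 days to the end of October leaves 190.
November has 30 days (160 left).
December has 31 days (129 left).
January has 31 days (98 left).
February has 28 days (70 left).
March has 31 days (39 left).
April has 30 days (9 left).
9 days into May → 1995-05-09.

1995-05-09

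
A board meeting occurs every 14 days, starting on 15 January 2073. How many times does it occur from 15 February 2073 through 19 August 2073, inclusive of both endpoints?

13

Occurrences land 14·i days after 15 January 2073 for i = 0, 1, 2, …
15 February 2073 is 31 days after the start; 31 ÷ 14 = 2 remainder 3; since the remainder is 3, round up to i = 3. First occurrence in the window: #4 on 26 February 2073 (3×14 = 42 days in).
19 August 2073 is 216 days after the start; 216 ÷ 14 = 15 remainder 6. Last occurrence in the window: #16 on 13 August 2073.
Occurrences #4 through #16: 13 in total.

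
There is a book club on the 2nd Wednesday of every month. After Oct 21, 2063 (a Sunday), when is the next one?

Oct 2063 starts on a Monday; its first Wednesday is the 3rd, so the 2nd Wednesday is the 10th — Oct 10, 2063.
That is not after Oct 21, 2063, so look at Nov 2063.
Nov 2063 starts on a Thursday; its first Wednesday is the 7th, so the 2nd Wednesday is the 14th — Nov 14, 2063.

Nov 14, 2063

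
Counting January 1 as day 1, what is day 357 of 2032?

Dec 22, 2032

Jan has 31 days (357 − 31 = 326 remain).
Feb has 29 days (326 − 29 = 297 remain).
Mar has 31 days (297 − 31 = 266 remain).
Apr has 30 days (266 − 30 = 236 remain).
May has 31 days (236 − 31 = 205 remain).
Jun has 30 days (205 − 30 = 175 remain).
Jul has 31 days (175 − 31 = 144 remain).
Aug has 31 days (144 − 31 = 113 remain).
Sep has 30 days (113 − 30 = 83 remain).
Oct has 31 days (83 − 31 = 52 remain).
Nov has 30 days (52 − 30 = 22 remain).
22 into Dec → Dec 22.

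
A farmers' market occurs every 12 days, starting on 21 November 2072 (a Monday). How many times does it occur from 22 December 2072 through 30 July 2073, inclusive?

Occurrences land 12·i days after 21 November 2072 for i = 0, 1, 2, …
22 December 2072 is 31 days after the start; 31 ÷ 12 = 2 remainder 7; since the remainder is 7, round up to i = 3. First occurrence in the window: #4 on 27 December 2072 (3×12 = 36 days in).
30 July 2073 is 251 days after the start; 251 ÷ 12 = 20 remainder 11. Last occurrence in the window: #21 on 19 July 2073.
Occurrences #4 through #21: 18 in total.

18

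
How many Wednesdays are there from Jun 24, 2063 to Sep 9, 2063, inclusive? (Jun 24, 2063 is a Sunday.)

Jun 24, 2063 is a Sunday; the first Wednesday on or after it is Jun 27, 2063 (3 days later).
From Jun 27, 2063 to Sep 9, 2063: 3 + 31 + 31 + 9 = 74 days (rest of Jun, Jul, Aug, Sep).
74 ÷ 7 = 10 full weeks with remainder 4, so 10 more Wednesdays after the first → 11.

11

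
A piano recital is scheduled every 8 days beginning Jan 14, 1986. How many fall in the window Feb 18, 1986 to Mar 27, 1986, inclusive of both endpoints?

Occurrences land 8·i days after Jan 14, 1986 for i = 0, 1, 2, …
Feb 18, 1986 is 35 days after the start; 35 ÷ 8 = 4 remainder 3; since the remainder is 3, round up to i = 5. First occurrence in the window: #6 on Feb 23, 1986 (5×8 = 40 days in).
Mar 27, 1986 is 72 days after the start; 72 ÷ 8 = 9 remainder 0. Last occurrence in the window: #10 on Mar 27, 1986.
Occurrences #6 through #10: 5 in total.

5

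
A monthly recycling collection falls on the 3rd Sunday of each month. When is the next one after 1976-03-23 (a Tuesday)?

1976-04-18

March 1976 starts on a Monday; its first Sunday is the 7th, so the 3rd Sunday is the 21st — 1976-03-21.
That is not after 1976-03-23, so look at April 1976.
April 1976 starts on a Thursday; its first Sunday is the 4th, so the 3rd Sunday is the 18th — 1976-04-18.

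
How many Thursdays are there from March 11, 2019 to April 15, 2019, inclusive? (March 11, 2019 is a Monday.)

March 11, 2019 is a Monday; the first Thursday on or after it is March 14, 2019 (3 days later).
From March 14, 2019 to April 15, 2019: 17 + 15 = 32 days (rest of March, April).
32 ÷ 7 = 4 full weeks with remainder 4, so 4 more Thursdays after the first → 5.

5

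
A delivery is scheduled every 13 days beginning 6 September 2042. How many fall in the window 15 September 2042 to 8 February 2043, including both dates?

Occurrences land 13·i days after 6 September 2042 for i = 0, 1, 2, …
15 September 2042 is 9 days after the start; 9 ÷ 13 = 0 remainder 9; since the remainder is 9, round up to i = 1. First occurrence in the window: #2 on 19 September 2042 (1×13 = 13 days in).
8 February 2043 is 155 days after the start; 155 ÷ 13 = 11 remainder 12. Last occurrence in the window: #12 on 27 January 2043.
Occurrences #2 through #12: 11 in total.

11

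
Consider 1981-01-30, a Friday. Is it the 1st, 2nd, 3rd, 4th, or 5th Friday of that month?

5th

Day 30 falls in week ⌈30/7⌉ of the month.
Days 1–7 hold the 1st Friday, 8–14 the 2nd, 15–21 the 3rd, 22–28 the 4th, 29–31 the 5th.
30 is in the range for the 5th.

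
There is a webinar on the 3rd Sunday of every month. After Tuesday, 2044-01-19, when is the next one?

January 2044 starts on a Friday; its first Sunday is the 3rd, so the 3rd Sunday is the 17th — 2044-01-17.
That is not after 2044-01-19, so look at February 2044.
February 2044 starts on a Monday; its first Sunday is the 7th, so the 3rd Sunday is the 21st — 2044-02-21.

2044-02-21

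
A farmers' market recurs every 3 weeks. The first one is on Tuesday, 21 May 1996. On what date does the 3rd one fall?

2 July 1996

The 3rd occurrence is 2 intervals after the first: 2 × 21 = 42 days after 21 May 1996.
May has 31 days — 10 days to the end of May leaves 32.
June has 30 days (2 left).
2 days into July → 2 July 1996.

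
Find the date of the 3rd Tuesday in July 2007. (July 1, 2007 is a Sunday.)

2007-07-17

July 2007 begins on a Sunday, so the first Tuesday is July 3 (2 days later).
The 3rd Tuesday is 2 weeks later: 3 + 14 = 17.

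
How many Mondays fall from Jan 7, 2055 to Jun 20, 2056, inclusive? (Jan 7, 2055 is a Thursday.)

76

Jan 7, 2055 is a Thursday; the first Monday on or after it is Jan 11, 2055 (4 days later).
From Jan 11, 2055 to Jun 20, 2056: 354 + 172 = 526 days (rest of 2055, to Jun 20, 2056 in 2056).
526 ÷ 7 = 75 full weeks with remainder 1, so 75 more Mondays after the first → 76.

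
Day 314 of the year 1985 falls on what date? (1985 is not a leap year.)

1985-11-10

January has 31 days (314 − 31 = 283 remain).
February has 28 days (283 − 28 = 255 remain).
March has 31 days (255 − 31 = 224 remain).
April has 30 days (224 − 30 = 194 remain).
May has 31 days (194 − 31 = 163 remain).
June has 30 days (163 − 30 = 133 remain).
July has 31 days (133 − 31 = 102 remain).
August has 31 days (102 − 31 = 71 remain).
September has 30 days (71 − 30 = 41 remain).
October has 31 days (41 − 31 = 10 remain).
10 into November → November 10.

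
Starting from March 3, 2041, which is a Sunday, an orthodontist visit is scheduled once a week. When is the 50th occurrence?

The 50th occurrence is 49 intervals after the first: 49 × 7 = 343 days after March 3, 2041.
March has 31 days — 28 days to the end of March leaves 315.
April has 30 days (285 left).
May has 31 days (254 left).
June has 30 days (224 left).
July has 31 days (193 left).
August has 31 days (162 left).
September has 30 days (132 left).
October has 31 days (101 left).
November has 30 days (71 left).
December has 31 days (40 left).
January has 31 days (9 left).
9 days into February → February 9, 2042.

February 9, 2042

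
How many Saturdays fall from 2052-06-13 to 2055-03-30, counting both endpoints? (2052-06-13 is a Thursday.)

146

2052-06-13 is a Thursday; the first Saturday on or after it is 2052-06-15 (2 days later).
From 2052-06-15 to 2055-03-30: 199 + 365 + 365 + 89 = 1018 days (rest of 2052, 2053, 2054, to 2055-03-30 in 2055).
1018 ÷ 7 = 145 full weeks with remainder 3, so 145 more Saturdays after the first → 146.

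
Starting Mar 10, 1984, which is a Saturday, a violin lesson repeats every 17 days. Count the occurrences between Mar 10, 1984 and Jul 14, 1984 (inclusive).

Occurrences land 17·i days after Mar 10, 1984 for i = 0, 1, 2, …
The window opens on the start date, so the first occurrence inside is #1 on Mar 10, 1984.
Jul 14, 1984 is 126 days after the start; 126 ÷ 17 = 7 remainder 7. Last occurrence in the window: #8 on Jul 7, 1984.
Occurrences #1 through #8: 8 in total.

8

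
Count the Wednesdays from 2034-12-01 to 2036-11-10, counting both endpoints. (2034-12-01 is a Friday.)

101

2034-12-01 is a Friday; the first Wednesday on or after it is 2034-12-06 (5 days later).
From 2034-12-06 to 2036-11-10: 25 + 365 + 315 = 705 days (rest of 2034, 2035, to 2036-11-10 in 2036).
705 ÷ 7 = 100 full weeks with remainder 5, so 100 more Wednesdays after the first → 101.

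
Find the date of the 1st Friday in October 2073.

October 2073 begins on a Sunday, so the first Friday is October 6 (5 days later).

6 October 2073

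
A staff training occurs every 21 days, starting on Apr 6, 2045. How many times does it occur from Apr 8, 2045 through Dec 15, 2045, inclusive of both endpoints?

Occurrences land 21·i days after Apr 6, 2045 for i = 0, 1, 2, …
Apr 8, 2045 is 2 days after the start; 2 ÷ 21 = 0 remainder 2; since the remainder is 2, round up to i = 1. First occurrence in the window: #2 on Apr 27, 2045 (1×21 = 21 days in).
Dec 15, 2045 is 253 days after the start; 253 ÷ 21 = 12 remainder 1. Last occurrence in the window: #13 on Dec 14, 2045.
Occurrences #2 through #13: 12 in total.

12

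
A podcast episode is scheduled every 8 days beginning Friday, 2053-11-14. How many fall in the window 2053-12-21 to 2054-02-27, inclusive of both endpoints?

9

Occurrences land 8·i days after 2053-11-14 for i = 0, 1, 2, …
2053-12-21 is 37 days after the start; 37 ÷ 8 = 4 remainder 5; since the remainder is 5, round up to i = 5. First occurrence in the window: #6 on 2053-12-24 (5×8 = 40 days in).
2054-02-27 is 105 days after the start; 105 ÷ 8 = 13 remainder 1. Last occurrence in the window: #14 on 2054-02-26.
Occurrences #6 through #14: 9 in total.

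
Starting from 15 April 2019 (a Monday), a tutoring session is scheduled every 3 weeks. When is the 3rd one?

27 May 2019

The 3rd occurrence is 2 intervals after the first: 2 × 21 = 42 days after 15 April 2019.
April has 30 days — 15 days to the end of April leaves 27.
27 days into May → 27 May 2019.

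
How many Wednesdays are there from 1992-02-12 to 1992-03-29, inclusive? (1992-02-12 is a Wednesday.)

1992-02-12 is a Wednesday; the first Wednesday on or after it is 1992-02-12.
From 1992-02-12 to 1992-03-29: 17 + 29 = 46 days (rest of February, March).
46 ÷ 7 = 6 full weeks with remainder 4, so 6 more Wednesdays after the first → 7.

7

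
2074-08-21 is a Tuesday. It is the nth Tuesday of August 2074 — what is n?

Day 21 falls in week ⌈21/7⌉ of the month.
Days 1–7 hold the 1st Tuesday, 8–14 the 2nd, 15–21 the 3rd, 22–28 the 4th, 29–31 the 5th.
21 is in the range for the 3rd.

3rd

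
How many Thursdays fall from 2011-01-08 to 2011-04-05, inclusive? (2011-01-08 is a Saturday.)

12

2011-01-08 is a Saturday; the first Thursday on or after it is 2011-01-13 (5 days later).
From 2011-01-13 to 2011-04-05: 18 + 28 + 31 + 5 = 82 days (rest of January, February, March, April).
82 ÷ 7 = 11 full weeks with remainder 5, so 11 more Thursdays after the first → 12.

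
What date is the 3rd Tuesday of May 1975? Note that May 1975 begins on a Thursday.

May 1975 begins on a Thursday, so the first Tuesday is May 6 (5 days later).
The 3rd Tuesday is 2 weeks later: 6 + 14 = 20.

20 May 1975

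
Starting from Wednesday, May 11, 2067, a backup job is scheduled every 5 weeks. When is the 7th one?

The 7th occurrence is 6 intervals after the first: 6 × 35 = 210 days after May 11, 2067.
May has 31 days — 20 days to the end of May leaves 190.
June has 30 days (160 left).
July has 31 days (129 left).
August has 31 days (98 left).
September has 30 days (68 left).
October has 31 days (37 left).
November has 30 days (7 left).
7 days into December → December 7, 2067.

December 7, 2067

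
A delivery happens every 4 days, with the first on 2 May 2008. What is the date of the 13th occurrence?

The 13th occurrence is 12 intervals after the first: 12 × 4 = 48 days after 2 May 2008.
May has 31 days — 29 days to the end of May leaves 19.
19 days into June → 19 June 2008.

19 June 2008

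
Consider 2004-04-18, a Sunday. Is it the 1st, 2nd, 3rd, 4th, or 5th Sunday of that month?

3rd

Day 18 falls in week ⌈18/7⌉ of the month.
Days 1–7 hold the 1st Sunday, 8–14 the 2nd, 15–21 the 3rd, 22–28 the 4th, 29–31 the 5th.
18 is in the range for the 3rd.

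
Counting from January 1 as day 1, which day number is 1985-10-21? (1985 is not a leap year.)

Days in months before October: 31 + 28 + 31 + 30 + 31 + 30 + 31 + 31 + 30 = 273.
Plus 21 days into October → day 294.

294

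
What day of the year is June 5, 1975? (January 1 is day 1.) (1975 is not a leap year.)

Days in months before June: 31 + 28 + 31 + 30 + 31 = 151.
Plus 5 days into June → day 156.

156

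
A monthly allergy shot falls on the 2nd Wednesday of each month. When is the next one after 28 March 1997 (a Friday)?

March 1997 starts on a Saturday; its first Wednesday is the 5th, so the 2nd Wednesday is the 12th — 12 March 1997.
That is not after 28 March 1997, so look at April 1997.
April 1997 starts on a Tuesday; its first Wednesday is the 2nd, so the 2nd Wednesday is the 9th — 9 April 1997.

9 April 1997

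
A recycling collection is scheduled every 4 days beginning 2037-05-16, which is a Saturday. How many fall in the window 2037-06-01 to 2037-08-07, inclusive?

Occurrences land 4·i days after 2037-05-16 for i = 0, 1, 2, …
2037-06-01 is 16 days after the start; 16 ÷ 4 = 4 remainder 0. First occurrence in the window: #5 on 2037-06-01 (4×4 = 16 days in).
2037-08-07 is 83 days after the start; 83 ÷ 4 = 20 remainder 3. Last occurrence in the window: #21 on 2037-08-04.
Occurrences #5 through #21: 17 in total.

17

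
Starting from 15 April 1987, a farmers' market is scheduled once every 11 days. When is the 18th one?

The 18th occurrence is 17 intervals after the first: 17 × 11 = 187 days after 15 April 1987.
April has 30 days — 15 days to the end of April leaves 172.
May has 31 days (141 left).
June has 30 days (111 left).
July has 31 days (80 left).
August has 31 days (49 left).
September has 30 days (19 left).
19 days into October → 19 October 1987.

19 October 1987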